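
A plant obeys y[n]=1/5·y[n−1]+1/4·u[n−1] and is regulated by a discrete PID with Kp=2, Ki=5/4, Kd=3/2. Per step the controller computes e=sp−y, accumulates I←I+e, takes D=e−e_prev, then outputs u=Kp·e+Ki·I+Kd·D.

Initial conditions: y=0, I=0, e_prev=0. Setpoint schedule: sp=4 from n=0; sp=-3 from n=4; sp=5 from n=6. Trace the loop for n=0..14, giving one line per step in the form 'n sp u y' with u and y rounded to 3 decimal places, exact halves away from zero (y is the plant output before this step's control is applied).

(exact arithmetic carried between steps; '≈' marks a value shown rounded to 6 d.p. or computed from one; I and e_prev carry over from the previous line; the table rounds u and y to 3 d.p., halves away from zero)
n=0: y=0, sp=4, e=sp−y=4; I=4, D=e−e_prev=4; u=2·4+5/4·4+3/2·4=19; next y=1/5·0+1/4·19=4.75
n=1: y=4.75, sp=4, e=sp−y=-0.75; I=3.25, D=e−e_prev=-4.75; u=2·(-0.75)+5/4·3.25+3/2·(-4.75)=-4.5625; next y=1/5·4.75+1/4·(-4.5625)=-0.190625
n=2: y=-0.190625, sp=4, e=sp−y=4.190625; I=7.440625, D=e−e_prev=4.940625; u=2·4.190625+5/4·7.440625+3/2·4.940625≈25.092969; next y=1/5·(-0.190625)+1/4·25.092969≈6.235117
n=3: y≈6.235117, sp=4, e=sp−y≈-2.235117; I≈5.205508, D=e−e_prev≈-6.425742; u=2·(-2.235117)+5/4·5.205508+3/2·(-6.425742)≈-7.601963; next y=1/5·6.235117+1/4·(-7.601963)≈-0.653467
n=4: y≈-0.653467, sp=-3, e=sp−y≈-2.346533; I≈2.858975, D=e−e_prev≈-0.111416; u=2·(-2.346533)+5/4·2.858975+3/2·(-0.111416)≈-1.286470; next y=1/5·(-0.653467)+1/4·(-1.286470)≈-0.452311
n=5: y≈-0.452311, sp=-3, e=sp−y≈-2.547689; I≈0.311286, D=e−e_prev≈-0.201156; u=2·(-2.547689)+5/4·0.311286+3/2·(-0.201156)≈-5.008005; next y=1/5·(-0.452311)+1/4·(-5.008005)≈-1.342463
n=6: y≈-1.342463, sp=5, e=sp−y≈6.342463; I≈6.653749, D=e−e_prev≈8.890153; u=2·6.342463+5/4·6.653749+3/2·8.890153≈34.337343; next y=1/5·(-1.342463)+1/4·34.337343≈8.315843
n=7: y≈8.315843, sp=5, e=sp−y≈-3.315843; I≈3.337907, D=e−e_prev≈-9.658306; u=2·(-3.315843)+5/4·3.337907+3/2·(-9.658306)≈-16.946762; next y=1/5·8.315843+1/4·(-16.946762)≈-2.573522
n=8: y≈-2.573522, sp=5, e=sp−y≈7.573522; I≈10.911429, D=e−e_prev≈10.889365; u=2·7.573522+5/4·10.911429+3/2·10.889365≈45.120377; next y=1/5·(-2.573522)+1/4·45.120377≈10.765390
n=9: y≈10.765390, sp=5, e=sp−y≈-5.765390; I≈5.146039, D=e−e_prev≈-13.338912; u=2·(-5.765390)+5/4·5.146039+3/2·(-13.338912)≈-25.106599; next y=1/5·10.765390+1/4·(-25.106599)≈-4.123572
n=10: y≈-4.123572, sp=5, e=sp−y≈9.123572; I≈14.269611, D=e−e_prev≈14.888962; u=2·9.123572+5/4·14.269611+3/2·14.888962≈58.417600; next y=1/5·(-4.123572)+1/4·58.417600≈13.779686
n=11: y≈13.779686, sp=5, e=sp−y≈-8.779686; I≈5.489925, D=e−e_prev≈-17.903257; u=2·(-8.779686)+5/4·5.489925+3/2·(-17.903257)≈-37.551851; next y=1/5·13.779686+1/4·(-37.551851)≈-6.632026
n=12: y≈-6.632026, sp=5, e=sp−y≈11.632026; I≈17.121951, D=e−e_prev≈20.411711; u=2·11.632026+5/4·17.121951+3/2·20.411711≈75.284056; next y=1/5·(-6.632026)+1/4·75.284056≈17.494609
n=13: y≈17.494609, sp=5, e=sp−y≈-12.494609; I≈4.627342, D=e−e_prev≈-24.126635; u=2·(-12.494609)+5/4·4.627342+3/2·(-24.126635)≈-55.394992; next y=1/5·17.494609+1/4·(-55.394992)≈-10.349826
n=14: y≈-10.349826, sp=5, e=sp−y≈15.349826; I≈19.977168, D=e−e_prev≈27.844435; u=2·15.349826+5/4·19.977168+3/2·27.844435≈97.437766; next y=1/5·(-10.349826)+1/4·97.437766≈22.289476

0 4 19.000 0.000
1 4 -4.563 4.750
2 4 25.093 -0.191
3 4 -7.602 6.235
4 -3 -1.286 -0.653
5 -3 -5.008 -0.452
6 5 34.337 -1.342
7 5 -16.947 8.316
8 5 45.120 -2.574
9 5 -25.107 10.765
10 5 58.418 -4.124
11 5 -37.552 13.780
12 5 75.284 -6.632
13 5 -55.395 17.495
14 5 97.438 -10.350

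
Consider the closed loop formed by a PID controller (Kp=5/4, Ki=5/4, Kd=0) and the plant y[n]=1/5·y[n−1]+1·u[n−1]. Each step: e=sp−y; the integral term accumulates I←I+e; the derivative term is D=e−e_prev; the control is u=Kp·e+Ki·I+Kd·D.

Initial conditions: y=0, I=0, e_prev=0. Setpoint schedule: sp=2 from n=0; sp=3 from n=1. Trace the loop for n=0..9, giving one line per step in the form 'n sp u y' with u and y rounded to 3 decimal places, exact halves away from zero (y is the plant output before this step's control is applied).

(exact arithmetic carried between steps; '≈' marks a value shown rounded to 6 d.p. or computed from one; I and e_prev carry over from the previous line; the table rounds u and y to 3 d.p., halves away from zero)
n=0: y=0, sp=2, e=sp−y=2; I=2, D=e−e_prev=2; u=5/4·2+5/4·2+0·2=5; next y=1/5·0+1·5=5
n=1: y=5, sp=3, e=sp−y=-2; I=0, D=e−e_prev=-4; u=5/4·(-2)+5/4·0+0·(-4)=-2.5; next y=1/5·5+1·(-2.5)=-1.5
n=2: y=-1.5, sp=3, e=sp−y=4.5; I=4.5, D=e−e_prev=6.5; u=5/4·4.5+5/4·4.5+0·6.5=11.25; next y=1/5·(-1.5)+1·11.25=10.95
n=3: y=10.95, sp=3, e=sp−y=-7.95; I=-3.45, D=e−e_prev=-12.45; u=5/4·(-7.95)+5/4·(-3.45)+0·(-12.45)=-14.25; next y=1/5·10.95+1·(-14.25)=-12.06
n=4: y=-12.06, sp=3, e=sp−y=15.06; I=11.61, D=e−e_prev=23.01; u=5/4·15.06+5/4·11.61+0·23.01=33.3375; next y=1/5·(-12.06)+1·33.3375=30.9255
n=5: y=30.9255, sp=3, e=sp−y=-27.9255; I=-16.3155, D=e−e_prev=-42.9855; u=5/4·(-27.9255)+5/4·(-16.3155)+0·(-42.9855)=-55.30125; next y=1/5·30.9255+1·(-55.30125)=-49.11615
n=6: y=-49.11615, sp=3, e=sp−y=52.11615; I=35.80065, D=e−e_prev=80.04165; u=5/4·52.11615+5/4·35.80065+0·80.04165=109.896; next y=1/5·(-49.11615)+1·109.896=100.07277
n=7: y=100.07277, sp=3, e=sp−y=-97.07277; I=-61.27212, D=e−e_prev=-149.18892; u=5/4·(-97.07277)+5/4·(-61.27212)+0·(-149.18892)≈-197.931113; next y=1/5·100.07277+1·(-197.931113)≈-177.916559
n=8: y≈-177.916559, sp=3, e=sp−y≈180.916559; I≈119.644439, D=e−e_prev≈277.989329; u=5/4·180.916559+5/4·119.644439+0·277.989329≈375.701246; next y=1/5·(-177.916559)+1·375.701246≈340.117935
n=9: y≈340.117935, sp=3, e=sp−y≈-337.117935; I≈-217.473496, D=e−e_prev≈-518.034493; u=5/4·(-337.117935)+5/4·(-217.473496)+0·(-518.034493)≈-693.239288; next y=1/5·340.117935+1·(-693.239288)≈-625.215701

0 2 5.000 0.000
1 3 -2.500 5.000
2 3 11.250 -1.500
3 3 -14.250 10.950
4 3 33.338 -12.060
5 3 -55.301 30.926
6 3 109.896 -49.116
7 3 -197.931 100.073
8 3 375.701 -177.917
9 3 -693.239 340.118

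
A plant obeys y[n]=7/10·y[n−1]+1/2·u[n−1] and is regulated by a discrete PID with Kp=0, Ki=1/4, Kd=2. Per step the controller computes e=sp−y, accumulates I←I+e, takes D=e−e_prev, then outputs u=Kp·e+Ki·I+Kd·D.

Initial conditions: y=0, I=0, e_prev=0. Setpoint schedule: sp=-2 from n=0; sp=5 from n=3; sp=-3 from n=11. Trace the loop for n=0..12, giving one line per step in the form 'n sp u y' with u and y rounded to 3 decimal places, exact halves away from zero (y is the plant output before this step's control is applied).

(exact arithmetic carried between steps; '≈' marks a value shown rounded to 6 d.p. or computed from one; I and e_prev carry over from the previous line; the table rounds u and y to 3 d.p., halves away from zero)
n=0: y=0, sp=-2, e=sp−y=-2; I=-2, D=e−e_prev=-2; u=0·(-2)+1/4·(-2)+2·(-2)=-4.5; next y=7/10·0+1/2·(-4.5)=-2.25
n=1: y=-2.25, sp=-2, e=sp−y=0.25; I=-1.75, D=e−e_prev=2.25; u=0·0.25+1/4·(-1.75)+2·2.25=4.0625; next y=7/10·(-2.25)+1/2·4.0625=0.45625
n=2: y=0.45625, sp=-2, e=sp−y=-2.45625; I=-4.20625, D=e−e_prev=-2.70625; u=0·(-2.45625)+1/4·(-4.20625)+2·(-2.70625)≈-6.464063; next y=7/10·0.45625+1/2·(-6.464063)≈-2.912656
n=3: y≈-2.912656, sp=5, e=sp−y≈7.912656; I≈3.706406, D=e−e_prev≈10.368906; u=0·7.912656+1/4·3.706406+2·10.368906≈21.664414; next y=7/10·(-2.912656)+1/2·21.664414≈8.793348
n=4: y≈8.793348, sp=5, e=sp−y≈-3.793348; I≈-0.086941, D=e−e_prev≈-11.706004; u=0·(-3.793348)+1/4·(-0.086941)+2·(-11.706004)≈-23.433743; next y=7/10·8.793348+1/2·(-23.433743)≈-5.561528
n=5: y≈-5.561528, sp=5, e=sp−y≈10.561528; I≈10.474587, D=e−e_prev≈14.354876; u=0·10.561528+1/4·10.474587+2·14.354876≈31.328398; next y=7/10·(-5.561528)+1/2·31.328398≈11.771129
n=6: y≈11.771129, sp=5, e=sp−y≈-6.771129; I≈3.703457, D=e−e_prev≈-17.332658; u=0·(-6.771129)+1/4·3.703457+2·(-17.332658)≈-33.739451; next y=7/10·11.771129+1/2·(-33.739451)≈-8.629935
n=7: y≈-8.629935, sp=5, e=sp−y≈13.629935; I≈17.333392, D=e−e_prev≈20.401064; u=0·13.629935+1/4·17.333392+2·20.401064≈45.135477; next y=7/10·(-8.629935)+1/2·45.135477≈16.526784
n=8: y≈16.526784, sp=5, e=sp−y≈-11.526784; I≈5.806608, D=e−e_prev≈-25.156719; u=0·(-11.526784)+1/4·5.806608+2·(-25.156719)≈-48.861786; next y=7/10·16.526784+1/2·(-48.861786)≈-12.862144
n=9: y≈-12.862144, sp=5, e=sp−y≈17.862144; I≈23.668752, D=e−e_prev≈29.388928; u=0·17.862144+1/4·23.668752+2·29.388928≈64.695044; next y=7/10·(-12.862144)+1/2·64.695044≈23.344021
n=10: y≈23.344021, sp=5, e=sp−y≈-18.344021; I≈5.324731, D=e−e_prev≈-36.206165; u=0·(-18.344021)+1/4·5.324731+2·(-36.206165)≈-71.081148; next y=7/10·23.344021+1/2·(-71.081148)≈-19.199759
n=11: y≈-19.199759, sp=-3, e=sp−y≈16.199759; I≈21.524490, D=e−e_prev≈34.543780; u=0·16.199759+1/4·21.524490+2·34.543780≈74.468683; next y=7/10·(-19.199759)+1/2·74.468683≈23.794510
n=12: y≈23.794510, sp=-3, e=sp−y≈-26.794510; I≈-5.270020, D=e−e_prev≈-42.994269; u=0·(-26.794510)+1/4·(-5.270020)+2·(-42.994269)≈-87.306044; next y=7/10·23.794510+1/2·(-87.306044)≈-26.996865

0 -2 -4.500 0.000
1 -2 4.063 -2.250
2 -2 -6.464 0.456
3 5 21.664 -2.913
4 5 -23.434 8.793
5 5 31.328 -5.562
6 5 -33.739 11.771
7 5 45.135 -8.630
8 5 -48.862 16.527
9 5 64.695 -12.862
10 5 -71.081 23.344
11 -3 74.469 -19.200
12 -3 -87.306 23.795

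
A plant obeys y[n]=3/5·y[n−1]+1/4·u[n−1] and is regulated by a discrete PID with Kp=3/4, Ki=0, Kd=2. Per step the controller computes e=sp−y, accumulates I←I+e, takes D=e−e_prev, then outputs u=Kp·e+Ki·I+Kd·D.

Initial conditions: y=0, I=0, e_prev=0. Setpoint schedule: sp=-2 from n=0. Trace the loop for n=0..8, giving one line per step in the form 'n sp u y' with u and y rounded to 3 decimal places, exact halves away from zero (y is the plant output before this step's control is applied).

0 -2 -5.500 0.000
1 -2 2.281 -1.375
2 -2 -3.550 -0.255
3 -2 0.851 -1.040
4 -2 -2.449 -0.411
5 -2 0.040 -0.859
6 -2 -1.828 -0.505
7 -2 -0.420 -0.760
8 -2 -1.477 -0.561

(exact arithmetic carried between steps; '≈' marks a value shown rounded to 6 d.p. or computed from one; I and e_prev carry over from the previous line; the table rounds u and y to 3 d.p., halves away from zero)
n=0: y=0, sp=-2, e=sp−y=-2; I=-2, D=e−e_prev=-2; u=3/4·(-2)+0·(-2)+2·(-2)=-5.5; next y=3/5·0+1/4·(-5.5)=-1.375
n=1: y=-1.375, sp=-2, e=sp−y=-0.625; I=-2.625, D=e−e_prev=1.375; u=3/4·(-0.625)+0·(-2.625)+2·1.375=2.28125; next y=3/5·(-1.375)+1/4·2.28125≈-0.254688
n=2: y≈-0.254688, sp=-2, e=sp−y≈-1.745313; I≈-4.370313, D=e−e_prev≈-1.120313; u=3/4·(-1.745313)+0·(-4.370313)+2·(-1.120313)≈-3.549609; next y=3/5·(-0.254688)+1/4·(-3.549609)≈-1.040215
n=3: y≈-1.040215, sp=-2, e=sp−y≈-0.959785; I≈-5.330098, D=e−e_prev≈0.785527; u=3/4·(-0.959785)+0·(-5.330098)+2·0.785527≈0.851216; next y=3/5·(-1.040215)+1/4·0.851216≈-0.411325
n=4: y≈-0.411325, sp=-2, e=sp−y≈-1.588675; I≈-6.918773, D=e−e_prev≈-0.628890; u=3/4·(-1.588675)+0·(-6.918773)+2·(-0.628890)≈-2.449286; next y=3/5·(-0.411325)+1/4·(-2.449286)≈-0.859116
n=5: y≈-0.859116, sp=-2, e=sp−y≈-1.140884; I≈-8.059656, D=e−e_prev≈0.447792; u=3/4·(-1.140884)+0·(-8.059656)+2·0.447792≈0.039920; next y=3/5·(-0.859116)+1/4·0.039920≈-0.505490
n=6: y≈-0.505490, sp=-2, e=sp−y≈-1.494510; I≈-9.554166, D=e−e_prev≈-0.353627; u=3/4·(-1.494510)+0·(-9.554166)+2·(-0.353627)≈-1.828136; next y=3/5·(-0.505490)+1/4·(-1.828136)≈-0.760328
n=7: y≈-0.760328, sp=-2, e=sp−y≈-1.239672; I≈-10.793839, D=e−e_prev≈0.254838; u=3/4·(-1.239672)+0·(-10.793839)+2·0.254838≈-0.420078; next y=3/5·(-0.760328)+1/4·(-0.420078)≈-0.561216
n=8: y≈-0.561216, sp=-2, e=sp−y≈-1.438784; I≈-12.232622, D=e−e_prev≈-0.199112; u=3/4·(-1.438784)+0·(-12.232622)+2·(-0.199112)≈-1.477311; next y=3/5·(-0.561216)+1/4·(-1.477311)≈-0.706058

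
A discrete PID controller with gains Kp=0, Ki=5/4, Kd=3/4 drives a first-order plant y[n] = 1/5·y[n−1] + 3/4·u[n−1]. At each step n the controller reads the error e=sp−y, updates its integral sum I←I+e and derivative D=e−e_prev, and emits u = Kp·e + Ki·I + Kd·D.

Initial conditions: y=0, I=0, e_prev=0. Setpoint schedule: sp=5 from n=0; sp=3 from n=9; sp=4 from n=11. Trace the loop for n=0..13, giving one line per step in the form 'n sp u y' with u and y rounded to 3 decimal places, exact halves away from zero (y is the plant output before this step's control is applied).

0 5 10.000 0.000
1 5 -2.500 7.500
2 5 15.750 -0.375
3 5 -7.663 11.738
4 5 23.274 -3.399
5 5 -17.929 16.775
6 5 36.217 -10.092
7 5 -35.541 25.144
8 5 59.248 -21.627
9 3 -70.022 40.111
10 3 100.604 -44.495
11 4 -123.579 66.554
12 4 172.620 -79.374
13 4 -218.536 113.590

(exact arithmetic carried between steps; '≈' marks a value shown rounded to 6 d.p. or computed from one; I and e_prev carry over from the previous line; the table rounds u and y to 3 d.p., halves away from zero)
n=0: y=0, sp=5, e=sp−y=5; I=5, D=e−e_prev=5; u=0·5+5/4·5+3/4·5=10; next y=1/5·0+3/4·10=7.5
n=1: y=7.5, sp=5, e=sp−y=-2.5; I=2.5, D=e−e_prev=-7.5; u=0·(-2.5)+5/4·2.5+3/4·(-7.5)=-2.5; next y=1/5·7.5+3/4·(-2.5)=-0.375
n=2: y=-0.375, sp=5, e=sp−y=5.375; I=7.875, D=e−e_prev=7.875; u=0·5.375+5/4·7.875+3/4·7.875=15.75; next y=1/5·(-0.375)+3/4·15.75=11.7375
n=3: y=11.7375, sp=5, e=sp−y=-6.7375; I=1.1375, D=e−e_prev=-12.1125; u=0·(-6.7375)+5/4·1.1375+3/4·(-12.1125)=-7.6625; next y=1/5·11.7375+3/4·(-7.6625)=-3.399375
n=4: y=-3.399375, sp=5, e=sp−y=8.399375; I=9.536875, D=e−e_prev=15.136875; u=0·8.399375+5/4·9.536875+3/4·15.136875=23.27375; next y=1/5·(-3.399375)+3/4·23.27375≈16.775438
n=5: y≈16.775438, sp=5, e=sp−y≈-11.775438; I≈-2.238563, D=e−e_prev≈-20.174813; u=0·(-11.775438)+5/4·(-2.238563)+3/4·(-20.174813)≈-17.929313; next y=1/5·16.775438+3/4·(-17.929313)≈-10.091897
n=6: y≈-10.091897, sp=5, e=sp−y≈15.091897; I≈12.853334, D=e−e_prev≈26.867334; u=0·15.091897+5/4·12.853334+3/4·26.867334≈36.217169; next y=1/5·(-10.091897)+3/4·36.217169≈25.144497
n=7: y≈25.144497, sp=5, e=sp−y≈-20.144497; I≈-7.291163, D=e−e_prev≈-35.236394; u=0·(-20.144497)+5/4·(-7.291163)+3/4·(-35.236394)≈-35.541249; next y=1/5·25.144497+3/4·(-35.541249)≈-21.627037
n=8: y≈-21.627037, sp=5, e=sp−y≈26.627037; I≈19.335875, D=e−e_prev≈46.771535; u=0·26.627037+5/4·19.335875+3/4·46.771535≈59.248494; next y=1/5·(-21.627037)+3/4·59.248494≈40.110963
n=9: y≈40.110963, sp=3, e=sp−y≈-37.110963; I≈-17.775089, D=e−e_prev≈-63.738000; u=0·(-37.110963)+5/4·(-17.775089)+3/4·(-63.738000)≈-70.022361; next y=1/5·40.110963+3/4·(-70.022361)≈-44.494578
n=10: y≈-44.494578, sp=3, e=sp−y≈47.494578; I≈29.719490, D=e−e_prev≈84.605541; u=0·47.494578+5/4·29.719490+3/4·84.605541≈100.603518; next y=1/5·(-44.494578)+3/4·100.603518≈66.553723
n=11: y≈66.553723, sp=4, e=sp−y≈-62.553723; I≈-32.834233, D=e−e_prev≈-110.048301; u=0·(-62.553723)+5/4·(-32.834233)+3/4·(-110.048301)≈-123.579017; next y=1/5·66.553723+3/4·(-123.579017)≈-79.373518
n=12: y≈-79.373518, sp=4, e=sp−y≈83.373518; I≈50.539285, D=e−e_prev≈145.927241; u=0·83.373518+5/4·50.539285+3/4·145.927241≈172.619537; next y=1/5·(-79.373518)+3/4·172.619537≈113.589949
n=13: y≈113.589949, sp=4, e=sp−y≈-109.589949; I≈-59.050664, D=e−e_prev≈-192.963468; u=0·(-109.589949)+5/4·(-59.050664)+3/4·(-192.963468)≈-218.535931; next y=1/5·113.589949+3/4·(-218.535931)≈-141.183958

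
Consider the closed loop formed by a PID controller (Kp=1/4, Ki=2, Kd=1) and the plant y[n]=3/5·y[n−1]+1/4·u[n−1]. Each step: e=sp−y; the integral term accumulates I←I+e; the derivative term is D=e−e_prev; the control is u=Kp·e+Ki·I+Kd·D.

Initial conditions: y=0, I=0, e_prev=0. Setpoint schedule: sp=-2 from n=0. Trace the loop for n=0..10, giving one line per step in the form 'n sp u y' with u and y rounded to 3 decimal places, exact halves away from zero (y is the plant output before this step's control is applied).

(exact arithmetic carried between steps; '≈' marks a value shown rounded to 6 d.p. or computed from one; I and e_prev carry over from the previous line; the table rounds u and y to 3 d.p., halves away from zero)
n=0: y=0, sp=-2, e=sp−y=-2; I=-2, D=e−e_prev=-2; u=1/4·(-2)+2·(-2)+1·(-2)=-6.5; next y=3/5·0+1/4·(-6.5)=-1.625
n=1: y=-1.625, sp=-2, e=sp−y=-0.375; I=-2.375, D=e−e_prev=1.625; u=1/4·(-0.375)+2·(-2.375)+1·1.625=-3.21875; next y=3/5·(-1.625)+1/4·(-3.21875)≈-1.779688
n=2: y≈-1.779688, sp=-2, e=sp−y≈-0.220313; I≈-2.595313, D=e−e_prev≈0.154688; u=1/4·(-0.220313)+2·(-2.595313)+1·0.154688≈-5.091016; next y=3/5·(-1.779688)+1/4·(-5.091016)≈-2.340566
n=3: y≈-2.340566, sp=-2, e=sp−y≈0.340566; I≈-2.254746, D=e−e_prev≈0.560879; u=1/4·0.340566+2·(-2.254746)+1·0.560879≈-3.863472; next y=3/5·(-2.340566)+1/4·(-3.863472)≈-2.370208
n=4: y≈-2.370208, sp=-2, e=sp−y≈0.370208; I≈-1.884538, D=e−e_prev≈0.029641; u=1/4·0.370208+2·(-1.884538)+1·0.029641≈-3.646883; next y=3/5·(-2.370208)+1/4·(-3.646883)≈-2.333845
n=5: y≈-2.333845, sp=-2, e=sp−y≈0.333845; I≈-1.550693, D=e−e_prev≈-0.036362; u=1/4·0.333845+2·(-1.550693)+1·(-0.036362)≈-3.054287; next y=3/5·(-2.333845)+1/4·(-3.054287)≈-2.163879
n=6: y≈-2.163879, sp=-2, e=sp−y≈0.163879; I≈-1.386814, D=e−e_prev≈-0.169967; u=1/4·0.163879+2·(-1.386814)+1·(-0.169967)≈-2.902625; next y=3/5·(-2.163879)+1/4·(-2.902625)≈-2.023984
n=7: y≈-2.023984, sp=-2, e=sp−y≈0.023984; I≈-1.362830, D=e−e_prev≈-0.139895; u=1/4·0.023984+2·(-1.362830)+1·(-0.139895)≈-2.859560; next y=3/5·(-2.023984)+1/4·(-2.859560)≈-1.929280
n=8: y≈-1.929280, sp=-2, e=sp−y≈-0.070720; I≈-1.433550, D=e−e_prev≈-0.094703; u=1/4·(-0.070720)+2·(-1.433550)+1·(-0.094703)≈-2.979484; next y=3/5·(-1.929280)+1/4·(-2.979484)≈-1.902439
n=9: y≈-1.902439, sp=-2, e=sp−y≈-0.097561; I≈-1.531111, D=e−e_prev≈-0.026841; u=1/4·(-0.097561)+2·(-1.531111)+1·(-0.026841)≈-3.113454; next y=3/5·(-1.902439)+1/4·(-3.113454)≈-1.919827
n=10: y≈-1.919827, sp=-2, e=sp−y≈-0.080173; I≈-1.611284, D=e−e_prev≈0.017388; u=1/4·(-0.080173)+2·(-1.611284)+1·0.017388≈-3.225224; next y=3/5·(-1.919827)+1/4·(-3.225224)≈-1.958202

0 -2 -6.500 0.000
1 -2 -3.219 -1.625
2 -2 -5.091 -1.780
3 -2 -3.863 -2.341
4 -2 -3.647 -2.370
5 -2 -3.054 -2.334
6 -2 -2.903 -2.164
7 -2 -2.860 -2.024
8 -2 -2.979 -1.929
9 -2 -3.113 -1.902
10 -2 -3.225 -1.920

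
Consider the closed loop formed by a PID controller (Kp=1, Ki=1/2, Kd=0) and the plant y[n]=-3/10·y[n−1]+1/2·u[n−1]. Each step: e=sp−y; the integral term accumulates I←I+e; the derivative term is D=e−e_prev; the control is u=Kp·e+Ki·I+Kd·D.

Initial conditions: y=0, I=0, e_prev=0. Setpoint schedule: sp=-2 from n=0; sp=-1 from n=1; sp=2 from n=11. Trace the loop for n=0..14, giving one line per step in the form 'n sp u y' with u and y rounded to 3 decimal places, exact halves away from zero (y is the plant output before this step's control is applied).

(exact arithmetic carried between steps; '≈' marks a value shown rounded to 6 d.p. or computed from one; I and e_prev carry over from the previous line; the table rounds u and y to 3 d.p., halves away from zero)
n=0: y=0, sp=-2, e=sp−y=-2; I=-2, D=e−e_prev=-2; u=1·(-2)+1/2·(-2)+0·(-2)=-3; next y=-3/10·0+1/2·(-3)=-1.5
n=1: y=-1.5, sp=-1, e=sp−y=0.5; I=-1.5, D=e−e_prev=2.5; u=1·0.5+1/2·(-1.5)+0·2.5=-0.25; next y=-3/10·(-1.5)+1/2·(-0.25)=0.325
n=2: y=0.325, sp=-1, e=sp−y=-1.325; I=-2.825, D=e−e_prev=-1.825; u=1·(-1.325)+1/2·(-2.825)+0·(-1.825)=-2.7375; next y=-3/10·0.325+1/2·(-2.7375)=-1.46625
n=3: y=-1.46625, sp=-1, e=sp−y=0.46625; I=-2.35875, D=e−e_prev=1.79125; u=1·0.46625+1/2·(-2.35875)+0·1.79125=-0.713125; next y=-3/10·(-1.46625)+1/2·(-0.713125)≈0.083313
n=4: y≈0.083313, sp=-1, e=sp−y≈-1.083313; I≈-3.442063, D=e−e_prev≈-1.549563; u=1·(-1.083313)+1/2·(-3.442063)+0·(-1.549563)≈-2.804344; next y=-3/10·0.083313+1/2·(-2.804344)≈-1.427166
n=5: y≈-1.427166, sp=-1, e=sp−y≈0.427166; I≈-3.014897, D=e−e_prev≈1.510478; u=1·0.427166+1/2·(-3.014897)+0·1.510478≈-1.080283; next y=-3/10·(-1.427166)+1/2·(-1.080283)≈-0.111992
n=6: y≈-0.111992, sp=-1, e=sp−y≈-0.888008; I≈-3.902905, D=e−e_prev≈-1.315174; u=1·(-0.888008)+1/2·(-3.902905)+0·(-1.315174)≈-2.839461; next y=-3/10·(-0.111992)+1/2·(-2.839461)≈-1.386133
n=7: y≈-1.386133, sp=-1, e=sp−y≈0.386133; I≈-3.516772, D=e−e_prev≈1.274141; u=1·0.386133+1/2·(-3.516772)+0·1.274141≈-1.372253; next y=-3/10·(-1.386133)+1/2·(-1.372253)≈-0.270287
n=8: y≈-0.270287, sp=-1, e=sp−y≈-0.729713; I≈-4.246486, D=e−e_prev≈-1.115846; u=1·(-0.729713)+1/2·(-4.246486)+0·(-1.115846)≈-2.852956; next y=-3/10·(-0.270287)+1/2·(-2.852956)≈-1.345392
n=9: y≈-1.345392, sp=-1, e=sp−y≈0.345392; I≈-3.901094, D=e−e_prev≈1.075105; u=1·0.345392+1/2·(-3.901094)+0·1.075105≈-1.605155; next y=-3/10·(-1.345392)+1/2·(-1.605155)≈-0.398960
n=10: y≈-0.398960, sp=-1, e=sp−y≈-0.601040; I≈-4.502134, D=e−e_prev≈-0.946432; u=1·(-0.601040)+1/2·(-4.502134)+0·(-0.946432)≈-2.852107; next y=-3/10·(-0.398960)+1/2·(-2.852107)≈-1.306366
n=11: y≈-1.306366, sp=2, e=sp−y≈3.306366; I≈-1.195768, D=e−e_prev≈3.907406; u=1·3.306366+1/2·(-1.195768)+0·3.907406≈2.708482; next y=-3/10·(-1.306366)+1/2·2.708482≈1.746150
n=12: y≈1.746150, sp=2, e=sp−y≈0.253850; I≈-0.941919, D=e−e_prev≈-3.052516; u=1·0.253850+1/2·(-0.941919)+0·(-3.052516)≈-0.217110; next y=-3/10·1.746150+1/2·(-0.217110)≈-0.632400
n=13: y≈-0.632400, sp=2, e=sp−y≈2.632400; I≈1.690481, D=e−e_prev≈2.378550; u=1·2.632400+1/2·1.690481+0·2.378550≈3.477641; next y=-3/10·(-0.632400)+1/2·3.477641≈1.928540
n=14: y≈1.928540, sp=2, e=sp−y≈0.071460; I≈1.761941, D=e−e_prev≈-2.560940; u=1·0.071460+1/2·1.761941+0·(-2.560940)≈0.952430; next y=-3/10·1.928540+1/2·0.952430≈-0.102347

0 -2 -3.000 0.000
1 -1 -0.250 -1.500
2 -1 -2.738 0.325
3 -1 -0.713 -1.466
4 -1 -2.804 0.083
5 -1 -1.080 -1.427
6 -1 -2.839 -0.112
7 -1 -1.372 -1.386
8 -1 -2.853 -0.270
9 -1 -1.605 -1.345
10 -1 -2.852 -0.399
11 2 2.708 -1.306
12 2 -0.217 1.746
13 2 3.478 -0.632
14 2 0.952 1.929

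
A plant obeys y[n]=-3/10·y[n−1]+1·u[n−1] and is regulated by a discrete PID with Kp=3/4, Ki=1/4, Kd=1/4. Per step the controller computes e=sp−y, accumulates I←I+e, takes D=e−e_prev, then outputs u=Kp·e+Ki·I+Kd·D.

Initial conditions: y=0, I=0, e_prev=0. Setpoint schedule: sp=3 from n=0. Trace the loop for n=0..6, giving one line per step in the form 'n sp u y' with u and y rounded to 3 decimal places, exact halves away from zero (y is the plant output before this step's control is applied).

0 3 3.750 0.000
1 3 -0.938 3.750
2 3 7.078 -2.063
3 3 -5.309 7.697
4 3 15.100 -7.618
5 3 -17.328 17.385
6 3 35.238 -22.544

(exact arithmetic carried between steps; '≈' marks a value shown rounded to 6 d.p. or computed from one; I and e_prev carry over from the previous line; the table rounds u and y to 3 d.p., halves away from zero)
n=0: y=0, sp=3, e=sp−y=3; I=3, D=e−e_prev=3; u=3/4·3+1/4·3+1/4·3=3.75; next y=-3/10·0+1·3.75=3.75
n=1: y=3.75, sp=3, e=sp−y=-0.75; I=2.25, D=e−e_prev=-3.75; u=3/4·(-0.75)+1/4·2.25+1/4·(-3.75)=-0.9375; next y=-3/10·3.75+1·(-0.9375)=-2.0625
n=2: y=-2.0625, sp=3, e=sp−y=5.0625; I=7.3125, D=e−e_prev=5.8125; u=3/4·5.0625+1/4·7.3125+1/4·5.8125=7.078125; next y=-3/10·(-2.0625)+1·7.078125=7.696875
n=3: y=7.696875, sp=3, e=sp−y=-4.696875; I=2.615625, D=e−e_prev=-9.759375; u=3/4·(-4.696875)+1/4·2.615625+1/4·(-9.759375)≈-5.308594; next y=-3/10·7.696875+1·(-5.308594)≈-7.617656
n=4: y≈-7.617656, sp=3, e=sp−y≈10.617656; I≈13.233281, D=e−e_prev≈15.314531; u=3/4·10.617656+1/4·13.233281+1/4·15.314531≈15.100195; next y=-3/10·(-7.617656)+1·15.100195≈17.385492
n=5: y≈17.385492, sp=3, e=sp−y≈-14.385492; I≈-1.152211, D=e−e_prev≈-25.003148; u=3/4·(-14.385492)+1/4·(-1.152211)+1/4·(-25.003148)≈-17.327959; next y=-3/10·17.385492+1·(-17.327959)≈-22.543607
n=6: y≈-22.543607, sp=3, e=sp−y≈25.543607; I≈24.391396, D=e−e_prev≈39.929099; u=3/4·25.543607+1/4·24.391396+1/4·39.929099≈35.237829; next y=-3/10·(-22.543607)+1·35.237829≈42.000911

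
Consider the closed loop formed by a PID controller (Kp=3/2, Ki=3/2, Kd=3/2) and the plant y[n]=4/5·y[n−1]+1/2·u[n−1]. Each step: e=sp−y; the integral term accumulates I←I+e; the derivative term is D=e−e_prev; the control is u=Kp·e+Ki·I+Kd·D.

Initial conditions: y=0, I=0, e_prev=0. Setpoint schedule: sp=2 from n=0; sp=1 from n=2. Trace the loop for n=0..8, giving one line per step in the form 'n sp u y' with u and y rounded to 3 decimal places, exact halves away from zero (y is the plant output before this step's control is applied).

(exact arithmetic carried between steps; '≈' marks a value shown rounded to 6 d.p. or computed from one; I and e_prev carry over from the previous line; the table rounds u and y to 3 d.p., halves away from zero)
n=0: y=0, sp=2, e=sp−y=2; I=2, D=e−e_prev=2; u=3/2·2+3/2·2+3/2·2=9; next y=4/5·0+1/2·9=4.5
n=1: y=4.5, sp=2, e=sp−y=-2.5; I=-0.5, D=e−e_prev=-4.5; u=3/2·(-2.5)+3/2·(-0.5)+3/2·(-4.5)=-11.25; next y=4/5·4.5+1/2·(-11.25)=-2.025
n=2: y=-2.025, sp=1, e=sp−y=3.025; I=2.525, D=e−e_prev=5.525; u=3/2·3.025+3/2·2.525+3/2·5.525=16.6125; next y=4/5·(-2.025)+1/2·16.6125=6.68625
n=3: y=6.68625, sp=1, e=sp−y=-5.68625; I=-3.16125, D=e−e_prev=-8.71125; u=3/2·(-5.68625)+3/2·(-3.16125)+3/2·(-8.71125)=-26.338125; next y=4/5·6.68625+1/2·(-26.338125)≈-7.820063
n=4: y≈-7.820063, sp=1, e=sp−y≈8.820063; I≈5.658813, D=e−e_prev≈14.506313; u=3/2·8.820063+3/2·5.658813+3/2·14.506313≈43.477781; next y=4/5·(-7.820063)+1/2·43.477781≈15.482841
n=5: y≈15.482841, sp=1, e=sp−y≈-14.482841; I≈-8.824028, D=e−e_prev≈-23.302903; u=3/2·(-14.482841)+3/2·(-8.824028)+3/2·(-23.302903)≈-69.914658; next y=4/5·15.482841+1/2·(-69.914658)≈-22.571056
n=6: y≈-22.571056, sp=1, e=sp−y≈23.571056; I≈14.747028, D=e−e_prev≈38.053897; u=3/2·23.571056+3/2·14.747028+3/2·38.053897≈114.557973; next y=4/5·(-22.571056)+1/2·114.557973≈39.222141
n=7: y≈39.222141, sp=1, e=sp−y≈-38.222141; I≈-23.475113, D=e−e_prev≈-61.793198; u=3/2·(-38.222141)+3/2·(-23.475113)+3/2·(-61.793198)≈-185.235677; next y=4/5·39.222141+1/2·(-185.235677)≈-61.240126
n=8: y≈-61.240126, sp=1, e=sp−y≈62.240126; I≈38.765013, D=e−e_prev≈100.462267; u=3/2·62.240126+3/2·38.765013+3/2·100.462267≈302.201108; next y=4/5·(-61.240126)+1/2·302.201108≈102.108454

0 2 9.000 0.000
1 2 -11.250 4.500
2 1 16.613 -2.025
3 1 -26.338 6.686
4 1 43.478 -7.820
5 1 -69.915 15.483
6 1 114.558 -22.571
7 1 -185.236 39.222
8 1 302.201 -61.240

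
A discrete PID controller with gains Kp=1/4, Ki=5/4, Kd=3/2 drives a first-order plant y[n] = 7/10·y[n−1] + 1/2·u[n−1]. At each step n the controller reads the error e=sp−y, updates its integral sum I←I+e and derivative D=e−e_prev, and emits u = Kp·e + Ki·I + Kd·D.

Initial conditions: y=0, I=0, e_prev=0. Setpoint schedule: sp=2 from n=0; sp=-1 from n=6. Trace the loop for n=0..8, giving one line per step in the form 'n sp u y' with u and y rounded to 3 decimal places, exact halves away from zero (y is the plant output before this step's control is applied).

(exact arithmetic carried between steps; '≈' marks a value shown rounded to 6 d.p. or computed from one; I and e_prev carry over from the previous line; the table rounds u and y to 3 d.p., halves away from zero)
n=0: y=0, sp=2, e=sp−y=2; I=2, D=e−e_prev=2; u=1/4·2+5/4·2+3/2·2=6; next y=7/10·0+1/2·6=3
n=1: y=3, sp=2, e=sp−y=-1; I=1, D=e−e_prev=-3; u=1/4·(-1)+5/4·1+3/2·(-3)=-3.5; next y=7/10·3+1/2·(-3.5)=0.35
n=2: y=0.35, sp=2, e=sp−y=1.65; I=2.65, D=e−e_prev=2.65; u=1/4·1.65+5/4·2.65+3/2·2.65=7.7; next y=7/10·0.35+1/2·7.7=4.095
n=3: y=4.095, sp=2, e=sp−y=-2.095; I=0.555, D=e−e_prev=-3.745; u=1/4·(-2.095)+5/4·0.555+3/2·(-3.745)=-5.4475; next y=7/10·4.095+1/2·(-5.4475)=0.14275
n=4: y=0.14275, sp=2, e=sp−y=1.85725; I=2.41225, D=e−e_prev=3.95225; u=1/4·1.85725+5/4·2.41225+3/2·3.95225=9.408; next y=7/10·0.14275+1/2·9.408=4.803925
n=5: y=4.803925, sp=2, e=sp−y=-2.803925; I=-0.391675, D=e−e_prev=-4.661175; u=1/4·(-2.803925)+5/4·(-0.391675)+3/2·(-4.661175)≈-8.182338; next y=7/10·4.803925+1/2·(-8.182338)≈-0.728421
n=6: y≈-0.728421, sp=-1, e=sp−y≈-0.271579; I≈-0.663254, D=e−e_prev≈2.532346; u=1/4·(-0.271579)+5/4·(-0.663254)+3/2·2.532346≈2.901558; next y=7/10·(-0.728421)+1/2·2.901558≈0.940884
n=7: y≈0.940884, sp=-1, e=sp−y≈-1.940884; I≈-2.604138, D=e−e_prev≈-1.669305; u=1/4·(-1.940884)+5/4·(-2.604138)+3/2·(-1.669305)≈-6.244351; next y=7/10·0.940884+1/2·(-6.244351)≈-2.463557
n=8: y≈-2.463557, sp=-1, e=sp−y≈1.463557; I≈-1.140581, D=e−e_prev≈3.404441; u=1/4·1.463557+5/4·(-1.140581)+3/2·3.404441≈4.046824; next y=7/10·(-2.463557)+1/2·4.046824≈0.298922

0 2 6.000 0.000
1 2 -3.500 3.000
2 2 7.700 0.350
3 2 -5.448 4.095
4 2 9.408 0.143
5 2 -8.182 4.804
6 -1 2.902 -0.728
7 -1 -6.244 0.941
8 -1 4.047 -2.464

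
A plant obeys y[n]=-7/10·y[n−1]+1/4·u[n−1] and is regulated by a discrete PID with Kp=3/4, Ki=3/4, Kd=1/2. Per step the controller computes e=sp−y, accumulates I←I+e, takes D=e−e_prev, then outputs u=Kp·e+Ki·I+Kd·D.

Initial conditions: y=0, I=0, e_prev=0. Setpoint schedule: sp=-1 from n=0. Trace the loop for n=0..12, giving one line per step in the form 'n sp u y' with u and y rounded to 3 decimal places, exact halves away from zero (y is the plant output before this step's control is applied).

0 -1 -2.000 0.000
1 -1 -1.250 -0.500
2 -1 -2.950 0.038
3 -1 -1.857 -0.764
4 -1 -4.103 0.070
5 -1 -2.198 -1.075
6 -1 -5.270 0.203
7 -1 -2.208 -1.460
8 -1 -6.554 0.470
9 -1 -1.817 -1.967
10 -1 -8.091 0.923
11 -1 -0.905 -2.669
12 -1 -10.070 1.642

(exact arithmetic carried between steps; '≈' marks a value shown rounded to 6 d.p. or computed from one; I and e_prev carry over from the previous line; the table rounds u and y to 3 d.p., halves away from zero)
n=0: y=0, sp=-1, e=sp−y=-1; I=-1, D=e−e_prev=-1; u=3/4·(-1)+3/4·(-1)+1/2·(-1)=-2; next y=-7/10·0+1/4·(-2)=-0.5
n=1: y=-0.5, sp=-1, e=sp−y=-0.5; I=-1.5, D=e−e_prev=0.5; u=3/4·(-0.5)+3/4·(-1.5)+1/2·0.5=-1.25; next y=-7/10·(-0.5)+1/4·(-1.25)=0.0375
n=2: y=0.0375, sp=-1, e=sp−y=-1.0375; I=-2.5375, D=e−e_prev=-0.5375; u=3/4·(-1.0375)+3/4·(-2.5375)+1/2·(-0.5375)=-2.95; next y=-7/10·0.0375+1/4·(-2.95)=-0.76375
n=3: y=-0.76375, sp=-1, e=sp−y=-0.23625; I=-2.77375, D=e−e_prev=0.80125; u=3/4·(-0.23625)+3/4·(-2.77375)+1/2·0.80125=-1.856875; next y=-7/10·(-0.76375)+1/4·(-1.856875)≈0.070406
n=4: y≈0.070406, sp=-1, e=sp−y≈-1.070406; I≈-3.844156, D=e−e_prev≈-0.834156; u=3/4·(-1.070406)+3/4·(-3.844156)+1/2·(-0.834156)≈-4.103; next y=-7/10·0.070406+1/4·(-4.103)≈-1.075034
n=5: y≈-1.075034, sp=-1, e=sp−y≈0.075034; I≈-3.769122, D=e−e_prev≈1.145441; u=3/4·0.075034+3/4·(-3.769122)+1/2·1.145441≈-2.197845; next y=-7/10·(-1.075034)+1/4·(-2.197845)≈0.203063
n=6: y≈0.203063, sp=-1, e=sp−y≈-1.203063; I≈-4.972185, D=e−e_prev≈-1.278097; u=3/4·(-1.203063)+3/4·(-4.972185)+1/2·(-1.278097)≈-5.270484; next y=-7/10·0.203063+1/4·(-5.270484)≈-1.459765
n=7: y≈-1.459765, sp=-1, e=sp−y≈0.459765; I≈-4.512420, D=e−e_prev≈1.662828; u=3/4·0.459765+3/4·(-4.512420)+1/2·1.662828≈-2.208077; next y=-7/10·(-1.459765)+1/4·(-2.208077)≈0.469816
n=8: y≈0.469816, sp=-1, e=sp−y≈-1.469816; I≈-5.982236, D=e−e_prev≈-1.929581; u=3/4·(-1.469816)+3/4·(-5.982236)+1/2·(-1.929581)≈-6.553830; next y=-7/10·0.469816+1/4·(-6.553830)≈-1.967329
n=9: y≈-1.967329, sp=-1, e=sp−y≈0.967329; I≈-5.014907, D=e−e_prev≈2.437145; u=3/4·0.967329+3/4·(-5.014907)+1/2·2.437145≈-1.817111; next y=-7/10·(-1.967329)+1/4·(-1.817111)≈0.922852
n=10: y≈0.922852, sp=-1, e=sp−y≈-1.922852; I≈-6.937759, D=e−e_prev≈-2.890181; u=3/4·(-1.922852)+3/4·(-6.937759)+1/2·(-2.890181)≈-8.090549; next y=-7/10·0.922852+1/4·(-8.090549)≈-2.668634
n=11: y≈-2.668634, sp=-1, e=sp−y≈1.668634; I≈-5.269126, D=e−e_prev≈3.591486; u=3/4·1.668634+3/4·(-5.269126)+1/2·3.591486≈-0.904626; next y=-7/10·(-2.668634)+1/4·(-0.904626)≈1.641887
n=12: y≈1.641887, sp=-1, e=sp−y≈-2.641887; I≈-7.911013, D=e−e_prev≈-4.310521; u=3/4·(-2.641887)+3/4·(-7.911013)+1/2·(-4.310521)≈-10.069936; next y=-7/10·1.641887+1/4·(-10.069936)≈-3.666805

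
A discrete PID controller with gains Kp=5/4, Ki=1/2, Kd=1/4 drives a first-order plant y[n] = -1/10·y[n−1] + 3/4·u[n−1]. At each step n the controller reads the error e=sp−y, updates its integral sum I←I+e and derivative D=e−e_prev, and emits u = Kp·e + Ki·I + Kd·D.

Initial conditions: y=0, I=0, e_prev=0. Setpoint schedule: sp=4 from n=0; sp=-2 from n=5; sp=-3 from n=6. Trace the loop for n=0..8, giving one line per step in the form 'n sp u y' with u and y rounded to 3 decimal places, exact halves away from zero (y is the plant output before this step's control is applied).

0 4 8.000 0.000
1 4 -3.000 6.000
2 4 15.200 -2.850
3 4 -12.658 11.685
4 4 31.827 -10.662
5 -2 -49.625 24.936
6 -3 74.604 -39.712
7 -3 -122.225 59.924
8 -3 186.393 -97.661

(exact arithmetic carried between steps; '≈' marks a value shown rounded to 6 d.p. or computed from one; I and e_prev carry over from the previous line; the table rounds u and y to 3 d.p., halves away from zero)
n=0: y=0, sp=4, e=sp−y=4; I=4, D=e−e_prev=4; u=5/4·4+1/2·4+1/4·4=8; next y=-1/10·0+3/4·8=6
n=1: y=6, sp=4, e=sp−y=-2; I=2, D=e−e_prev=-6; u=5/4·(-2)+1/2·2+1/4·(-6)=-3; next y=-1/10·6+3/4·(-3)=-2.85
n=2: y=-2.85, sp=4, e=sp−y=6.85; I=8.85, D=e−e_prev=8.85; u=5/4·6.85+1/2·8.85+1/4·8.85=15.2; next y=-1/10·(-2.85)+3/4·15.2=11.685
n=3: y=11.685, sp=4, e=sp−y=-7.685; I=1.165, D=e−e_prev=-14.535; u=5/4·(-7.685)+1/2·1.165+1/4·(-14.535)=-12.6575; next y=-1/10·11.685+3/4·(-12.6575)=-10.661625
n=4: y=-10.661625, sp=4, e=sp−y=14.661625; I=15.826625, D=e−e_prev=22.346625; u=5/4·14.661625+1/2·15.826625+1/4·22.346625=31.827; next y=-1/10·(-10.661625)+3/4·31.827≈24.936413
n=5: y≈24.936413, sp=-2, e=sp−y≈-26.936413; I≈-11.109788, D=e−e_prev≈-41.598038; u=5/4·(-26.936413)+1/2·(-11.109788)+1/4·(-41.598038)≈-49.624919; next y=-1/10·24.936413+3/4·(-49.624919)≈-39.712330
n=6: y≈-39.712330, sp=-3, e=sp−y≈36.712330; I≈25.602543, D=e−e_prev≈63.648743; u=5/4·36.712330+1/2·25.602543+1/4·63.648743≈74.60387; next y=-1/10·(-39.712330)+3/4·74.60387≈59.924136
n=7: y≈59.924136, sp=-3, e=sp−y≈-62.924136; I≈-37.321593, D=e−e_prev≈-99.636466; u=5/4·(-62.924136)+1/2·(-37.321593)+1/4·(-99.636466)≈-122.225082; next y=-1/10·59.924136+3/4·(-122.225082)≈-97.661225
n=8: y≈-97.661225, sp=-3, e=sp−y≈94.661225; I≈57.339633, D=e−e_prev≈157.585361; u=5/4·94.661225+1/2·57.339633+1/4·157.585361≈186.392688; next y=-1/10·(-97.661225)+3/4·186.392688≈149.560639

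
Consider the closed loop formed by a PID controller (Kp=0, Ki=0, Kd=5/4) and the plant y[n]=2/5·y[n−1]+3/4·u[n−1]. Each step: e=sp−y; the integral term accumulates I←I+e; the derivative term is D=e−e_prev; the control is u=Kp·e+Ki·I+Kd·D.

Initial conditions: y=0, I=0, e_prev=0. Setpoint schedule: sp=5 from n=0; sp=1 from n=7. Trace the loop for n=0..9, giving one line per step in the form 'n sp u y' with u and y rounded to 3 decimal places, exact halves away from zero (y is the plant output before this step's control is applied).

(exact arithmetic carried between steps; '≈' marks a value shown rounded to 6 d.p. or computed from one; I and e_prev carry over from the previous line; the table rounds u and y to 3 d.p., halves away from zero)
n=0: y=0, sp=5, e=sp−y=5; I=5, D=e−e_prev=5; u=0·5+0·5+5/4·5=6.25; next y=2/5·0+3/4·6.25=4.6875
n=1: y=4.6875, sp=5, e=sp−y=0.3125; I=5.3125, D=e−e_prev=-4.6875; u=0·0.3125+0·5.3125+5/4·(-4.6875)=-5.859375; next y=2/5·4.6875+3/4·(-5.859375)≈-2.519531
n=2: y≈-2.519531, sp=5, e=sp−y≈7.519531; I≈12.832031, D=e−e_prev≈7.207031; u=0·7.519531+0·12.832031+5/4·7.207031≈9.008789; next y=2/5·(-2.519531)+3/4·9.008789≈5.748779
n=3: y≈5.748779, sp=5, e=sp−y≈-0.748779; I≈12.083252, D=e−e_prev≈-8.268311; u=0·(-0.748779)+0·12.083252+5/4·(-8.268311)≈-10.335388; next y=2/5·5.748779+3/4·(-10.335388)≈-5.452029
n=4: y≈-5.452029, sp=5, e=sp−y≈10.452029; I≈22.535281, D=e−e_prev≈11.200809; u=0·10.452029+0·22.535281+5/4·11.200809≈14.001011; next y=2/5·(-5.452029)+3/4·14.001011≈8.319946
n=5: y≈8.319946, sp=5, e=sp−y≈-3.319946; I≈19.215335, D=e−e_prev≈-13.771976; u=0·(-3.319946)+0·19.215335+5/4·(-13.771976)≈-17.214970; next y=2/5·8.319946+3/4·(-17.214970)≈-9.583249
n=6: y≈-9.583249, sp=5, e=sp−y≈14.583249; I≈33.798584, D=e−e_prev≈17.903195; u=0·14.583249+0·33.798584+5/4·17.903195≈22.378994; next y=2/5·(-9.583249)+3/4·22.378994≈12.950946
n=7: y≈12.950946, sp=1, e=sp−y≈-11.950946; I≈21.847638, D=e−e_prev≈-26.534195; u=0·(-11.950946)+0·21.847638+5/4·(-26.534195)≈-33.167743; next y=2/5·12.950946+3/4·(-33.167743)≈-19.695429
n=8: y≈-19.695429, sp=1, e=sp−y≈20.695429; I≈42.543067, D=e−e_prev≈32.646375; u=0·20.695429+0·42.543067+5/4·32.646375≈40.807969; next y=2/5·(-19.695429)+3/4·40.807969≈22.727805
n=9: y≈22.727805, sp=1, e=sp−y≈-21.727805; I≈20.815262, D=e−e_prev≈-42.423234; u=0·(-21.727805)+0·20.815262+5/4·(-42.423234)≈-53.029043; next y=2/5·22.727805+3/4·(-53.029043)≈-30.680660

0 5 6.250 0.000
1 5 -5.859 4.688
2 5 9.009 -2.520
3 5 -10.335 5.749
4 5 14.001 -5.452
5 5 -17.215 8.320
6 5 22.379 -9.583
7 1 -33.168 12.951
8 1 40.808 -19.695
9 1 -53.029 22.728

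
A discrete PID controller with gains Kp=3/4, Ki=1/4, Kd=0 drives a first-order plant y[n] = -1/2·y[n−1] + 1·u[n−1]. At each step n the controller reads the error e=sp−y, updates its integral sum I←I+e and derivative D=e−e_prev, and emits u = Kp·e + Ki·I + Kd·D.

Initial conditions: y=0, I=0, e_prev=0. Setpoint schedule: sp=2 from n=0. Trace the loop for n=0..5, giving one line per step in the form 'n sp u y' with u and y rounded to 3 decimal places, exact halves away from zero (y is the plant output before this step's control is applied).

(exact arithmetic carried between steps; '≈' marks a value shown rounded to 6 d.p. or computed from one; I and e_prev carry over from the previous line; the table rounds u and y to 3 d.p., halves away from zero)
n=0: y=0, sp=2, e=sp−y=2; I=2, D=e−e_prev=2; u=3/4·2+1/4·2+0·2=2; next y=-1/2·0+1·2=2
n=1: y=2, sp=2, e=sp−y=0; I=2, D=e−e_prev=-2; u=3/4·0+1/4·2+0·(-2)=0.5; next y=-1/2·2+1·0.5=-0.5
n=2: y=-0.5, sp=2, e=sp−y=2.5; I=4.5, D=e−e_prev=2.5; u=3/4·2.5+1/4·4.5+0·2.5=3; next y=-1/2·(-0.5)+1·3=3.25
n=3: y=3.25, sp=2, e=sp−y=-1.25; I=3.25, D=e−e_prev=-3.75; u=3/4·(-1.25)+1/4·3.25+0·(-3.75)=-0.125; next y=-1/2·3.25+1·(-0.125)=-1.75
n=4: y=-1.75, sp=2, e=sp−y=3.75; I=7, D=e−e_prev=5; u=3/4·3.75+1/4·7+0·5=4.5625; next y=-1/2·(-1.75)+1·4.5625=5.4375
n=5: y=5.4375, sp=2, e=sp−y=-3.4375; I=3.5625, D=e−e_prev=-7.1875; u=3/4·(-3.4375)+1/4·3.5625+0·(-7.1875)=-1.6875; next y=-1/2·5.4375+1·(-1.6875)=-4.40625

0 2 2.000 0.000
1 2 0.500 2.000
2 2 3.000 -0.500
3 2 -0.125 3.250
4 2 4.563 -1.750
5 2 -1.688 5.438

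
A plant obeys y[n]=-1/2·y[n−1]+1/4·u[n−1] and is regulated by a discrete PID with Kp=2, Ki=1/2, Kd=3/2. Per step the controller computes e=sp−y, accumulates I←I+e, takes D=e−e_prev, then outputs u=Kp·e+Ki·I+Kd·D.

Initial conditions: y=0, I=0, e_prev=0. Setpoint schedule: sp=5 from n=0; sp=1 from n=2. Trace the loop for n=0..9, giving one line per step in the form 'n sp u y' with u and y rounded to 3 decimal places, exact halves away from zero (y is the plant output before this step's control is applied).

(exact arithmetic carried between steps; '≈' marks a value shown rounded to 6 d.p. or computed from one; I and e_prev carry over from the previous line; the table rounds u and y to 3 d.p., halves away from zero)
n=0: y=0, sp=5, e=sp−y=5; I=5, D=e−e_prev=5; u=2·5+1/2·5+3/2·5=20; next y=-1/2·0+1/4·20=5
n=1: y=5, sp=5, e=sp−y=0; I=5, D=e−e_prev=-5; u=2·0+1/2·5+3/2·(-5)=-5; next y=-1/2·5+1/4·(-5)=-3.75
n=2: y=-3.75, sp=1, e=sp−y=4.75; I=9.75, D=e−e_prev=4.75; u=2·4.75+1/2·9.75+3/2·4.75=21.5; next y=-1/2·(-3.75)+1/4·21.5=7.25
n=3: y=7.25, sp=1, e=sp−y=-6.25; I=3.5, D=e−e_prev=-11; u=2·(-6.25)+1/2·3.5+3/2·(-11)=-27.25; next y=-1/2·7.25+1/4·(-27.25)=-10.4375
n=4: y=-10.4375, sp=1, e=sp−y=11.4375; I=14.9375, D=e−e_prev=17.6875; u=2·11.4375+1/2·14.9375+3/2·17.6875=56.875; next y=-1/2·(-10.4375)+1/4·56.875=19.4375
n=5: y=19.4375, sp=1, e=sp−y=-18.4375; I=-3.5, D=e−e_prev=-29.875; u=2·(-18.4375)+1/2·(-3.5)+3/2·(-29.875)=-83.4375; next y=-1/2·19.4375+1/4·(-83.4375)=-30.578125
n=6: y=-30.578125, sp=1, e=sp−y=31.578125; I=28.078125, D=e−e_prev=50.015625; u=2·31.578125+1/2·28.078125+3/2·50.015625=152.21875; next y=-1/2·(-30.578125)+1/4·152.21875=53.34375
n=7: y=53.34375, sp=1, e=sp−y=-52.34375; I=-24.265625, D=e−e_prev=-83.921875; u=2·(-52.34375)+1/2·(-24.265625)+3/2·(-83.921875)=-242.703125; next y=-1/2·53.34375+1/4·(-242.703125)≈-87.347656
n=8: y≈-87.347656, sp=1, e=sp−y≈88.347656; I≈64.082031, D=e−e_prev≈140.691406; u=2·88.347656+1/2·64.082031+3/2·140.691406≈419.773438; next y=-1/2·(-87.347656)+1/4·419.773438≈148.617188
n=9: y≈148.617188, sp=1, e=sp−y≈-147.617188; I≈-83.535156, D=e−e_prev≈-235.964844; u=2·(-147.617188)+1/2·(-83.535156)+3/2·(-235.964844)≈-690.949219; next y=-1/2·148.617188+1/4·(-690.949219)≈-247.045898

0 5 20.000 0.000
1 5 -5.000 5.000
2 1 21.500 -3.750
3 1 -27.250 7.250
4 1 56.875 -10.438
5 1 -83.438 19.438
6 1 152.219 -30.578
7 1 -242.703 53.344
8 1 419.773 -87.348
9 1 -690.949 148.617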